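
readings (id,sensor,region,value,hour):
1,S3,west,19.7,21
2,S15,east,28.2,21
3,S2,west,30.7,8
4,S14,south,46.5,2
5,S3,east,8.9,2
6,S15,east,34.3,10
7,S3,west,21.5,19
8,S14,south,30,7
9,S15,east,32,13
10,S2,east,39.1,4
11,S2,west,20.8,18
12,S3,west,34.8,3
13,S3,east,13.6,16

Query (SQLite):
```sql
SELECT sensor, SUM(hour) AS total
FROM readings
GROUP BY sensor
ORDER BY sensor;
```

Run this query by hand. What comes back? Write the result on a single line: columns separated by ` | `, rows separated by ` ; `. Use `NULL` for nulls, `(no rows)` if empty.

Partition readings by sensor; compute SUM(hour) within each group.
  S14: ids {4, 8} → SUM(hour)=9
  S15: ids {2, 6, 9} → SUM(hour)=44
  S2: ids {3, 10, 11} → SUM(hour)=30
  S3: ids {1, 5, 7, 12, 13} → SUM(hour)=61

S14 | 9 ; S15 | 44 ; S2 | 30 ; S3 | 61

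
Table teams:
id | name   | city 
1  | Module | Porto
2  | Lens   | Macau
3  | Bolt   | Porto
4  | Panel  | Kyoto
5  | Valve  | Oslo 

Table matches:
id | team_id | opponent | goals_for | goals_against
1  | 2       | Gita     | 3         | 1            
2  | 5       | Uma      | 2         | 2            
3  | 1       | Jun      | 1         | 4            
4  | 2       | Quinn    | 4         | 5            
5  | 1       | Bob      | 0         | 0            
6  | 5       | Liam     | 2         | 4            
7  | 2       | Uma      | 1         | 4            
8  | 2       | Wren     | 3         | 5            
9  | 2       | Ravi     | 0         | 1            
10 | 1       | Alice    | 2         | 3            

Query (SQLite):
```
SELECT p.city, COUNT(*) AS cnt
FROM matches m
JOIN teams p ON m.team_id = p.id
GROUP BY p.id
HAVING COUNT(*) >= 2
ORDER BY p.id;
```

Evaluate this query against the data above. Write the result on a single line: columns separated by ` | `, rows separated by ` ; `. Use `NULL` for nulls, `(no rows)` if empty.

Porto | 3 ; Macau | 5 ; Oslo | 2

Join each matches row to its teams via team_id.
Group joined rows by teams.id; compute COUNT(*) per group.
HAVING: keep groups with count ≥ 2.
  1: ids {3, 5, 10} → COUNT(*)=3
  2: ids {1, 4, 7, 8, 9} → COUNT(*)=5
  5: ids {2, 6} → COUNT(*)=2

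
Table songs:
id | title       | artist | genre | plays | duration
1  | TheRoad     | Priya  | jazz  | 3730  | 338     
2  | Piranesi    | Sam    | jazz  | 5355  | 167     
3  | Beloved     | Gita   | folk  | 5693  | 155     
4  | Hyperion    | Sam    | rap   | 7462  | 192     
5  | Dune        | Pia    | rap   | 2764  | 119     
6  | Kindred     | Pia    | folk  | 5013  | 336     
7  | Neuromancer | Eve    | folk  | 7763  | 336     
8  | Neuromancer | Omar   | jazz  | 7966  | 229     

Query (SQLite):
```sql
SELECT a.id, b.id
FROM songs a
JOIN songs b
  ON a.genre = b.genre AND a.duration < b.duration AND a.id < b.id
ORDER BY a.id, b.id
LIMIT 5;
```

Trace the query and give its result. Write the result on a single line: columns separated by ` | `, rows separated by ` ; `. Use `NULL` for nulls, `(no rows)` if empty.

Pairs (a,b) with same genre, a.duration < b.duration, a.id < b.id.
genre groups: folk:{3,6,7} jazz:{1,2,8} rap:{4,5}
Ordered by (a.id, b.id); first 5.

2 | 8 ; 3 | 6 ; 3 | 7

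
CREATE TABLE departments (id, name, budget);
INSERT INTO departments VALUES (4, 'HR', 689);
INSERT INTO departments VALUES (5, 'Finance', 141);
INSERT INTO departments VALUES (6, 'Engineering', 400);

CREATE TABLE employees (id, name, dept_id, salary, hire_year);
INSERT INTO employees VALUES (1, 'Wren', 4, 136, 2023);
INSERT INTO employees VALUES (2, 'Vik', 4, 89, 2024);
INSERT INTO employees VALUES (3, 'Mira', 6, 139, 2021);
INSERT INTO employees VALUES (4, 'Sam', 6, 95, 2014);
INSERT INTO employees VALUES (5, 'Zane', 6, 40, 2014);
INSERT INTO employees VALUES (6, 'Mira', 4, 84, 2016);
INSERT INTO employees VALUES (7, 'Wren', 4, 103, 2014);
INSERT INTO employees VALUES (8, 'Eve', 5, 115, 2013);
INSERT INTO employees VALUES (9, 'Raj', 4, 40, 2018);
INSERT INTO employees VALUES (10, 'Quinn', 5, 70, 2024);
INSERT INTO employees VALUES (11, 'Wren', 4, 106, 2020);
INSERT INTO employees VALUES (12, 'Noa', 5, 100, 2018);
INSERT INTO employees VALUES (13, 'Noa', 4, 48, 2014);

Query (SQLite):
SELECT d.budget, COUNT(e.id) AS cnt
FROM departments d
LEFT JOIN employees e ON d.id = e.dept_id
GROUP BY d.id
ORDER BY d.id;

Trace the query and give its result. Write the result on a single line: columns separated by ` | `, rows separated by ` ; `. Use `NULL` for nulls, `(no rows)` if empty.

LEFT JOIN keeps every departments row; unmatched ones get NULL for employees columns.
Group by departments.id and compute COUNT(e.id). COUNT(col) of an all-NULL group is 0.
  4: ids {1, 2, 6, 7, 9, 11, 13} → COUNT(e.id)=7
  5: ids {8, 10, 12} → COUNT(e.id)=3
  6: ids {3, 4, 5} → COUNT(e.id)=3

689 | 7 ; 141 | 3 ; 400 | 3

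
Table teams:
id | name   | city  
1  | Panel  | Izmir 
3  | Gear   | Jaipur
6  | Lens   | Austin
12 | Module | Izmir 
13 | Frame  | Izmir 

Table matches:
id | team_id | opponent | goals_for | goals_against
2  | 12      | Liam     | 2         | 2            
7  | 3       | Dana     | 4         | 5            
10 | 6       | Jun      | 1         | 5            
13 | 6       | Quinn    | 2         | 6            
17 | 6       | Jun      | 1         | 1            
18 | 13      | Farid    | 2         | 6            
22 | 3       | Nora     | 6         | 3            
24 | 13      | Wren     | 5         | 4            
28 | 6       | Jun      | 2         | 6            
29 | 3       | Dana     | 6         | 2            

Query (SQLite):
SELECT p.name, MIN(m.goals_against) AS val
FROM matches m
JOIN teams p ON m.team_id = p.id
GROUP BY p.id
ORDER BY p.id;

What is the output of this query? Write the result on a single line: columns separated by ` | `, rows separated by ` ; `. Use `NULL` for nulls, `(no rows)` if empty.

Gear | 2 ; Lens | 1 ; Module | 2 ; Frame | 4

Join each matches row to its teams via team_id.
Group joined rows by teams.id; compute MIN(m.goals_against) per group.
  3: ids {7, 22, 29} → MIN(m.goals_against)=2
  6: ids {10, 13, 17, 28} → MIN(m.goals_against)=1
  12: ids {2} → MIN(m.goals_against)=2
  13: ids {18, 24} → MIN(m.goals_against)=4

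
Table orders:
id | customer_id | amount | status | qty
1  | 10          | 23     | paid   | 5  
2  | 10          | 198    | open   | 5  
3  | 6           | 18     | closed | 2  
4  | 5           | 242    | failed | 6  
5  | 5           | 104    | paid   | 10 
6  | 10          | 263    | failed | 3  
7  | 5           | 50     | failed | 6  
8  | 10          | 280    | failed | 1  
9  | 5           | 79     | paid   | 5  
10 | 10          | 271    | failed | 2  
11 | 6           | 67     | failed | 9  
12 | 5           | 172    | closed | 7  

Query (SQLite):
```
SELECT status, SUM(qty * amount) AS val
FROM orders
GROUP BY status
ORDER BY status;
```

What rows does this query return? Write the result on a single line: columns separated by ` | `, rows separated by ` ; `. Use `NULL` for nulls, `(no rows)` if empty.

For each row compute qty * amount.
Group by status; take SUM of the expression per group.
  closed: ids {3, 12} → SUM(qty * amount)=1240
  failed: ids {4, 6, 7, 8, 10, 11} → SUM(qty * amount)=3966
  open: ids {2} → SUM(qty * amount)=990
  paid: ids {1, 5, 9} → SUM(qty * amount)=1550

closed | 1240 ; failed | 3966 ; open | 990 ; paid | 1550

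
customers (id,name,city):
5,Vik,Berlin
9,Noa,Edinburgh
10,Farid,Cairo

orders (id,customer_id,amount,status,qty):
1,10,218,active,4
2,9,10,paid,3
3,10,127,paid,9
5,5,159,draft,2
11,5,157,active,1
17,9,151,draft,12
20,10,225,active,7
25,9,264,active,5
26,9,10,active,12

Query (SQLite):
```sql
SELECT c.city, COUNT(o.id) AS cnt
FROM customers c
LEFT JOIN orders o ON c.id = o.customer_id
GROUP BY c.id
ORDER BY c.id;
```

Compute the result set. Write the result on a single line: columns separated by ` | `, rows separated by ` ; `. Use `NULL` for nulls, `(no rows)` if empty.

LEFT JOIN keeps every customers row; unmatched ones get NULL for orders columns.
Group by customers.id and compute COUNT(o.id). COUNT(col) of an all-NULL group is 0.
  5: ids {5, 11} → COUNT(o.id)=2
  9: ids {2, 17, 25, 26} → COUNT(o.id)=4
  10: ids {1, 3, 20} → COUNT(o.id)=3

Berlin | 2 ; Edinburgh | 4 ; Cairo | 3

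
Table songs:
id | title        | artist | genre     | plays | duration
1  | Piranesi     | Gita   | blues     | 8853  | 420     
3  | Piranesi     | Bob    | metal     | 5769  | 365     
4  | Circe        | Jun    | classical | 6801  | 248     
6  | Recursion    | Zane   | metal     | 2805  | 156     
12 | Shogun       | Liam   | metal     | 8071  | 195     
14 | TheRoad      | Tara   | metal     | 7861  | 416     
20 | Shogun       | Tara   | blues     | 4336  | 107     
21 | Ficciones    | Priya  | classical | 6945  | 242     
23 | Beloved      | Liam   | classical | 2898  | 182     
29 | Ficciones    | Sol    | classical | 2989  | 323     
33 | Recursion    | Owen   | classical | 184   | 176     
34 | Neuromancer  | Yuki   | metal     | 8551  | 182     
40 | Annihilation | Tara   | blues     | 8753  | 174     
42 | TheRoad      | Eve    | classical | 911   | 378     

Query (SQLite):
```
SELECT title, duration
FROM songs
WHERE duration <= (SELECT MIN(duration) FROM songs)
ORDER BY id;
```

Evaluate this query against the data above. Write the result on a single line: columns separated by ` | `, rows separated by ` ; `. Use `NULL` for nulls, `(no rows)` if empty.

Scalar subquery: MIN(duration) over all songs rows = 107.
Keep rows where duration <= that value.

Shogun | 107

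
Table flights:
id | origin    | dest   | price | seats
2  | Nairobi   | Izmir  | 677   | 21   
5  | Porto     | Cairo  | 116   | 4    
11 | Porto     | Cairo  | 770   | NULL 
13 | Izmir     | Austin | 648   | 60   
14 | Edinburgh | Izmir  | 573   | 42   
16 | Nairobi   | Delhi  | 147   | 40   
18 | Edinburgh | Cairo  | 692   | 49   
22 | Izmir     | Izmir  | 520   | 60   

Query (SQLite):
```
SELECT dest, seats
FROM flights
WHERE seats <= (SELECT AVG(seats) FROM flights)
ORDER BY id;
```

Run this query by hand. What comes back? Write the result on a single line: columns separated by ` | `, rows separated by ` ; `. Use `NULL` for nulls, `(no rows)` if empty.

Scalar subquery: AVG(seats) over all flights rows = 39.428571 (≈; comparison uses full precision).
Keep rows where seats <= that value.

Izmir | 21 ; Cairo | 4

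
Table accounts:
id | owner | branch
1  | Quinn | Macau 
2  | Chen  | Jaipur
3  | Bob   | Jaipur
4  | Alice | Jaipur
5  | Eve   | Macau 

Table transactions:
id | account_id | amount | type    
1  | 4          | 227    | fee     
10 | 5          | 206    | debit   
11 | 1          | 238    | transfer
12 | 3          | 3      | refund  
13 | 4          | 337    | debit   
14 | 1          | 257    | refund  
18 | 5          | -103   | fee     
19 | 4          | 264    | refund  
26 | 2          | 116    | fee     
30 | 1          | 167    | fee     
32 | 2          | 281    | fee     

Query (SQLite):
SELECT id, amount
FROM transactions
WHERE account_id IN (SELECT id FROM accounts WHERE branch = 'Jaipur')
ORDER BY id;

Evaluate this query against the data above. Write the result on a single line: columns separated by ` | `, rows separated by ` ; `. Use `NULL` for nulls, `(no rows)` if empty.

1 | 227 ; 12 | 3 ; 13 | 337 ; 19 | 264 ; 26 | 116 ; 32 | 281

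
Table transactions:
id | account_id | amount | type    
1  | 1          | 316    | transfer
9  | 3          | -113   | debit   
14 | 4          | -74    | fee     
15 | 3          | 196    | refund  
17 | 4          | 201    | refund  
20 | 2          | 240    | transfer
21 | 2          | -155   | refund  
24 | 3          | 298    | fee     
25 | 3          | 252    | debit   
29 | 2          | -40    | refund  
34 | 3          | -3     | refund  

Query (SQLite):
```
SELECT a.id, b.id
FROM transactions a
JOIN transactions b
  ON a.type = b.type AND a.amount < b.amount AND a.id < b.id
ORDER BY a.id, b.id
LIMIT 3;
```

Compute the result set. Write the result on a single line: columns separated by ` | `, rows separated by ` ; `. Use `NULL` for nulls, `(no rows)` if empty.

Pairs (a,b) with same type, a.amount < b.amount, a.id < b.id.
type groups: debit:{9,25} fee:{14,24} refund:{15,17,21,29,34} transfer:{1,20}
Ordered by (a.id, b.id); first 3.

9 | 25 ; 14 | 24 ; 15 | 17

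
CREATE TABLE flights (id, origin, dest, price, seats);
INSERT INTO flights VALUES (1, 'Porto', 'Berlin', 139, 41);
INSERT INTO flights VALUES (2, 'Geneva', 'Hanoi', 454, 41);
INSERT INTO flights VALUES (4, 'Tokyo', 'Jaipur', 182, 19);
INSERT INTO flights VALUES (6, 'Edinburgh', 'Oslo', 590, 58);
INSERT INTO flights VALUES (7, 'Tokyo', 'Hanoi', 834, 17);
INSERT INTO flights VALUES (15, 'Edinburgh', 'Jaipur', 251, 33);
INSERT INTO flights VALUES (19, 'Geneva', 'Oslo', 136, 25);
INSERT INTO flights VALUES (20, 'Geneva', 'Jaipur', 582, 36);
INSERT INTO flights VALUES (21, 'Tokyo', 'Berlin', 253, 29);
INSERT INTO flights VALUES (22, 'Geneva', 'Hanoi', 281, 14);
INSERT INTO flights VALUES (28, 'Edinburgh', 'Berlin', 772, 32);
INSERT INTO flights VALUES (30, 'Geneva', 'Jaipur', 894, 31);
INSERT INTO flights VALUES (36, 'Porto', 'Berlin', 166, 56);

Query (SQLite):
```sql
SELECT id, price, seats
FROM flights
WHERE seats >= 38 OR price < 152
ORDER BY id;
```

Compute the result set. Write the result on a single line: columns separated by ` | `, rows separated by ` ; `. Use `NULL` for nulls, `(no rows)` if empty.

seats >= 38: ids {1, 2, 6, 36}
price < 152: ids {1, 19}
Combine with OR.

1 | 139 | 41 ; 2 | 454 | 41 ; 6 | 590 | 58 ; 19 | 136 | 25 ; 36 | 166 | 56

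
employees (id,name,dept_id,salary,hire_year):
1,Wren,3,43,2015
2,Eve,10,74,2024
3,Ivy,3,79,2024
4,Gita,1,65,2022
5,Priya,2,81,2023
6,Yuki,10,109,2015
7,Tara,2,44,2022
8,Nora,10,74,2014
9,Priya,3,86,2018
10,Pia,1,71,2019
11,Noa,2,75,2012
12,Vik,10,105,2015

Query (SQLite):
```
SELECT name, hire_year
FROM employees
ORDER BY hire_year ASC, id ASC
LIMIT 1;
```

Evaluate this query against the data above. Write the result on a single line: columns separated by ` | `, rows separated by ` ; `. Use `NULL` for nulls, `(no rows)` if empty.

Noa | 2012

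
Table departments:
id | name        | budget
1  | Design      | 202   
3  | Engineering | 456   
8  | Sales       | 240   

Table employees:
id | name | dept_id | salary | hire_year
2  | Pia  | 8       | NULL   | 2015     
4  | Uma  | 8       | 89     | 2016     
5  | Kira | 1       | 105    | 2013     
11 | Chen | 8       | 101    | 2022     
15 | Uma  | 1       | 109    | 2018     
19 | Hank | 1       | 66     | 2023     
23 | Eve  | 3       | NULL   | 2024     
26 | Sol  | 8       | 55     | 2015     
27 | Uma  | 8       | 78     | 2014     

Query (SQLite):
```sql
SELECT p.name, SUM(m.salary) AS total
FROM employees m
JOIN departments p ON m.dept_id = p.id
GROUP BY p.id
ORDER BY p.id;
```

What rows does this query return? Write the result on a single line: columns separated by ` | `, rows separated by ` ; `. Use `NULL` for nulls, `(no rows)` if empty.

Design | 280 ; Engineering | NULL ; Sales | 323

Join each employees row to its departments via dept_id.
Group joined rows by departments.id; compute SUM(m.salary) per group.
  1: ids {5, 15, 19} → SUM(m.salary)=280
  3: ids {23} → SUM(m.salary)=NULL
  8: ids {2, 4, 11, 26, 27} → SUM(m.salary)=323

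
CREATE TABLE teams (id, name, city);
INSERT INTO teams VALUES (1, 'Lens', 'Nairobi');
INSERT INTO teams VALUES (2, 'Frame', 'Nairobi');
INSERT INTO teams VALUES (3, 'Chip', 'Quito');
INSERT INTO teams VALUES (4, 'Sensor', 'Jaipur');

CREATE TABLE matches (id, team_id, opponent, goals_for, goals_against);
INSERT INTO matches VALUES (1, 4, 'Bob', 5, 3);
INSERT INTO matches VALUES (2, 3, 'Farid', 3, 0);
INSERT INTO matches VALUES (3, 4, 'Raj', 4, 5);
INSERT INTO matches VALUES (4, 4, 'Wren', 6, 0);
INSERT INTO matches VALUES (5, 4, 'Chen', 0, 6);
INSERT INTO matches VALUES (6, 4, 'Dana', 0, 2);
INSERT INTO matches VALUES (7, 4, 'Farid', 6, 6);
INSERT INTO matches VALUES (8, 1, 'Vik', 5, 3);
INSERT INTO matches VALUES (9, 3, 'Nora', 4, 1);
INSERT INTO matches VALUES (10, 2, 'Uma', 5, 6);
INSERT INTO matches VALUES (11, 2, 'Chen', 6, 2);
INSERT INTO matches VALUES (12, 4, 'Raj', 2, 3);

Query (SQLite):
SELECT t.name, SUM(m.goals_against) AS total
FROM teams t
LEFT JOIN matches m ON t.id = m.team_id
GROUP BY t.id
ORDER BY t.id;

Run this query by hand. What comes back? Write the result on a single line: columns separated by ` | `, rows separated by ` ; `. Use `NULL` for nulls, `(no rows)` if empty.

LEFT JOIN keeps every teams row; unmatched ones get NULL for matches columns.
Group by teams.id and compute SUM(m.goals_against). SUM over an all-NULL group is NULL.
  1: ids {8} → SUM(m.goals_against)=3
  2: ids {10, 11} → SUM(m.goals_against)=8
  3: ids {2, 9} → SUM(m.goals_against)=1
  4: ids {1, 3, 4, 5, 6, 7, 12} → SUM(m.goals_against)=25

Lens | 3 ; Frame | 8 ; Chip | 1 ; Sensor | 25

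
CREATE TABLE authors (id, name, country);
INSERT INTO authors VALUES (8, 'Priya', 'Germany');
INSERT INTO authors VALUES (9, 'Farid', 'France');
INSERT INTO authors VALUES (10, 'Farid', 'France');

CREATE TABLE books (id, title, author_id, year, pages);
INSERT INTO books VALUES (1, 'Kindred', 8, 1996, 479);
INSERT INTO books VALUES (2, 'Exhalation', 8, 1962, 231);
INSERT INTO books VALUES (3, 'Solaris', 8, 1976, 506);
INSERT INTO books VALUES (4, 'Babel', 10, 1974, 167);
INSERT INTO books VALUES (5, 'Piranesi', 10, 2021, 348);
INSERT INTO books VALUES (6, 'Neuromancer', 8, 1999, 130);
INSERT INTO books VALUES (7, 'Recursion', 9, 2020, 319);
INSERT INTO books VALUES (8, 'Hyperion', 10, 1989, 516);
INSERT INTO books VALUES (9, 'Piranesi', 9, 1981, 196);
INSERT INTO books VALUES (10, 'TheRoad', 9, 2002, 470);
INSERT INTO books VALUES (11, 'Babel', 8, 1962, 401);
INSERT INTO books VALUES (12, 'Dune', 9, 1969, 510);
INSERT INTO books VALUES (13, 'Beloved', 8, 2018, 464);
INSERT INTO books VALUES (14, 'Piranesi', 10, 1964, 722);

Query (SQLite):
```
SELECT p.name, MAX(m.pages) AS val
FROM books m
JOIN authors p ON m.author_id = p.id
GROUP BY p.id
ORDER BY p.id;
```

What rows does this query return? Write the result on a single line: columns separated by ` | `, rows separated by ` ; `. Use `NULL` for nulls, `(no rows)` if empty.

Join each books row to its authors via author_id.
Group joined rows by authors.id; compute MAX(m.pages) per group.
  8: ids {1, 2, 3, 6, 11, 13} → MAX(m.pages)=506
  9: ids {7, 9, 10, 12} → MAX(m.pages)=510
  10: ids {4, 5, 8, 14} → MAX(m.pages)=722

Priya | 506 ; Farid | 510 ; Farid | 722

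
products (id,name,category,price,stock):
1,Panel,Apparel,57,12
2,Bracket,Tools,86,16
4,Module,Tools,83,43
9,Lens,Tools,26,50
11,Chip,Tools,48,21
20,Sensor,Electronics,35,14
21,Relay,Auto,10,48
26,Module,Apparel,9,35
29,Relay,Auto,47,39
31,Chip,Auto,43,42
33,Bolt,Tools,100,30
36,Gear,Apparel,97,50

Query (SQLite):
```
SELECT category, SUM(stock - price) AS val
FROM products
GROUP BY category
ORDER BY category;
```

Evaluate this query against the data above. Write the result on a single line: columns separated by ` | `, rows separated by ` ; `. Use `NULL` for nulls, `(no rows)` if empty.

Apparel | -66 ; Auto | 29 ; Electronics | -21 ; Tools | -183

For each row compute stock - price.
Group by category; take SUM of the expression per group.
  Apparel: ids {1, 26, 36} → SUM(stock - price)=-66
  Auto: ids {21, 29, 31} → SUM(stock - price)=29
  Electronics: ids {20} → SUM(stock - price)=-21
  Tools: ids {2, 4, 9, 11, 33} → SUM(stock - price)=-183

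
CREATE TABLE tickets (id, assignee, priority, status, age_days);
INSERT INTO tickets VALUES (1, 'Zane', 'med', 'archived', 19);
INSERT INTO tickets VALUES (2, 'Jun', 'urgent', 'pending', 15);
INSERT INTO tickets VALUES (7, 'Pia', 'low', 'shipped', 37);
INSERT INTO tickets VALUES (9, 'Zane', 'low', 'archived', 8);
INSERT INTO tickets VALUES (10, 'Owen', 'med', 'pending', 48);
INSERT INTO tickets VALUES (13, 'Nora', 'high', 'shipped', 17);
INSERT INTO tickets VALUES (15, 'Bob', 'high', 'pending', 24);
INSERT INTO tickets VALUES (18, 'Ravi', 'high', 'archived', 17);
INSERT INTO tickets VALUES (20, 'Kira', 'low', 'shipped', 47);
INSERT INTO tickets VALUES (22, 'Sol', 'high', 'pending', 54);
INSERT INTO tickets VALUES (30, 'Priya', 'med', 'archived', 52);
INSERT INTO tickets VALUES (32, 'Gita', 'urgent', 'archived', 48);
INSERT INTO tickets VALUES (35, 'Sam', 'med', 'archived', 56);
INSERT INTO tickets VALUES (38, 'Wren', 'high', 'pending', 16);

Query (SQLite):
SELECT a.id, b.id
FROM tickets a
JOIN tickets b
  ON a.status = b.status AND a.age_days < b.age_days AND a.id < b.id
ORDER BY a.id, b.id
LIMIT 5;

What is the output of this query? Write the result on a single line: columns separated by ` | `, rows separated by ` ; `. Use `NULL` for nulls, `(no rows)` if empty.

Pairs (a,b) with same status, a.age_days < b.age_days, a.id < b.id.
status groups: archived:{1,9,18,30,32,35} pending:{2,10,15,22,38} shipped:{7,13,20}
Ordered by (a.id, b.id); first 5.

1 | 30 ; 1 | 32 ; 1 | 35 ; 2 | 10 ; 2 | 15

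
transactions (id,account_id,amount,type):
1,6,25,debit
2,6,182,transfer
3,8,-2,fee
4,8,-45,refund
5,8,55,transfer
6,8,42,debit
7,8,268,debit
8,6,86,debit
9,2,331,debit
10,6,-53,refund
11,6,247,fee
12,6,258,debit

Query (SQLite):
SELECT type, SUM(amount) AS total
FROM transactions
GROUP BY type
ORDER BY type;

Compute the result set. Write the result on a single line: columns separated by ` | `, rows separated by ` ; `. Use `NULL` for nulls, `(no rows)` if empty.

debit | 1010 ; fee | 245 ; refund | -98 ; transfer | 237

Partition transactions by type; compute SUM(amount) within each group.
  debit: ids {1, 6, 7, 8, 9, 12} → SUM(amount)=1010
  fee: ids {3, 11} → SUM(amount)=245
  refund: ids {4, 10} → SUM(amount)=-98
  transfer: ids {2, 5} → SUM(amount)=237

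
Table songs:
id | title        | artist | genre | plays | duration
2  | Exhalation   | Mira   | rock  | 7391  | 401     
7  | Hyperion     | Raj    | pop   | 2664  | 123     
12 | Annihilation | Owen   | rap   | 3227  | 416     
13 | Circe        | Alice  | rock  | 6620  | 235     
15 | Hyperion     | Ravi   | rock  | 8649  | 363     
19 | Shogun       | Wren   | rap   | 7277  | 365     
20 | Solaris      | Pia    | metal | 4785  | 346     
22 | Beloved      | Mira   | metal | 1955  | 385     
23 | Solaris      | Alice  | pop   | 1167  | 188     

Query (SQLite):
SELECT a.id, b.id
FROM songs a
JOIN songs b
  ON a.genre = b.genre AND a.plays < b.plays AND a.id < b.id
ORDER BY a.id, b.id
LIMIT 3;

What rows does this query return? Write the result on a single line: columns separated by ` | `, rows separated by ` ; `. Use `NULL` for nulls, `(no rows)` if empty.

Pairs (a,b) with same genre, a.plays < b.plays, a.id < b.id.
genre groups: metal:{20,22} pop:{7,23} rap:{12,19} rock:{2,13,15}
Ordered by (a.id, b.id); first 3.

2 | 15 ; 12 | 19 ; 13 | 15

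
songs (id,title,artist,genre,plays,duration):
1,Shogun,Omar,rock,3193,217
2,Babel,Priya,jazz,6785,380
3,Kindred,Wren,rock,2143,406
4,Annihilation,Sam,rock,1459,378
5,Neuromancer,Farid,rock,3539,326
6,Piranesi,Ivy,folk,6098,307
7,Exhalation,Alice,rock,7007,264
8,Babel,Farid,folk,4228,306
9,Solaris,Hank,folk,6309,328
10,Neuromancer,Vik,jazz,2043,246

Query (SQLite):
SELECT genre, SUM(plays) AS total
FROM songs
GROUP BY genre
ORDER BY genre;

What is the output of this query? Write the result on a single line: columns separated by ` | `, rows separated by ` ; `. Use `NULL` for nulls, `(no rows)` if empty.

Partition songs by genre; compute SUM(plays) within each group.
  folk: ids {6, 8, 9} → SUM(plays)=16635
  jazz: ids {2, 10} → SUM(plays)=8828
  rock: ids {1, 3, 4, 5, 7} → SUM(plays)=17341

folk | 16635 ; jazz | 8828 ; rock | 17341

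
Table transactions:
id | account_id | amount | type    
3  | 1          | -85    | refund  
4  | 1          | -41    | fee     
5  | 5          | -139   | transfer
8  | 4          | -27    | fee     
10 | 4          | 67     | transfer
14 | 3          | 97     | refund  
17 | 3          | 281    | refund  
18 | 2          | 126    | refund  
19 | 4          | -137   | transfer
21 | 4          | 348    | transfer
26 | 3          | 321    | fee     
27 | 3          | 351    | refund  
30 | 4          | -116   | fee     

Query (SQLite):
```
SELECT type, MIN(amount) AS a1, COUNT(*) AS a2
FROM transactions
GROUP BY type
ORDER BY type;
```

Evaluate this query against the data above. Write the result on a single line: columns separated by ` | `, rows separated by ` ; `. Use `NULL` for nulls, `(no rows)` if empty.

fee | -116 | 4 ; refund | -85 | 5 ; transfer | -139 | 4

Group transactions by type.
Per group compute: MIN(amount), COUNT(*).
  fee: ids {4, 8, 26, 30} → MIN(amount)=-116, COUNT(*)=4
  refund: ids {3, 14, 17, 18, 27} → MIN(amount)=-85, COUNT(*)=5
  transfer: ids {5, 10, 19, 21} → MIN(amount)=-139, COUNT(*)=4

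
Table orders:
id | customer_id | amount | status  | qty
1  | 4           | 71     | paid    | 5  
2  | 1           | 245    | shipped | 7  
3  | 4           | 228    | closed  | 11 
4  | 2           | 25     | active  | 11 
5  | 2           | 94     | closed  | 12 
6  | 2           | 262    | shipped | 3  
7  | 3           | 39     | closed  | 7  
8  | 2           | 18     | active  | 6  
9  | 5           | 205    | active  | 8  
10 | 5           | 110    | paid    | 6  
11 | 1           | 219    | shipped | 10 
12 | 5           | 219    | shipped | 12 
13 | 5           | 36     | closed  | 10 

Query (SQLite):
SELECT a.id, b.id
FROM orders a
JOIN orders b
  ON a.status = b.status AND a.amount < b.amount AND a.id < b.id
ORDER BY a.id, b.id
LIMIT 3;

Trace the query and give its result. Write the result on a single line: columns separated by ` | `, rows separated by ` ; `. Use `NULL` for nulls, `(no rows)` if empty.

1 | 10 ; 2 | 6 ; 4 | 9

Pairs (a,b) with same status, a.amount < b.amount, a.id < b.id.
status groups: active:{4,8,9} closed:{3,5,7,13} paid:{1,10} shipped:{2,6,11,12}
Ordered by (a.id, b.id); first 3.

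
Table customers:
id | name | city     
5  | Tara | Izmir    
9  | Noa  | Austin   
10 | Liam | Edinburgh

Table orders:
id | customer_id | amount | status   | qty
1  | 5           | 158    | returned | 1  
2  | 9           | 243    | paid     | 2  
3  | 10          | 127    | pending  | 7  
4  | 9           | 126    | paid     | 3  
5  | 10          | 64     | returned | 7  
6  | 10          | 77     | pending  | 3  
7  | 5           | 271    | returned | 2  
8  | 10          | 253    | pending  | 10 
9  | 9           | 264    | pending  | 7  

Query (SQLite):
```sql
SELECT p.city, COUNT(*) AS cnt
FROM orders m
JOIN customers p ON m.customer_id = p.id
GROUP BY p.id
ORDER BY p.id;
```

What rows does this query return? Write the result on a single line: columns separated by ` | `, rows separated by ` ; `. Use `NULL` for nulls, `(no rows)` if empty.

Izmir | 2 ; Austin | 3 ; Edinburgh | 4

Join each orders row to its customers via customer_id.
Group joined rows by customers.id; compute COUNT(*) per group.
  5: ids {1, 7} → COUNT(*)=2
  9: ids {2, 4, 9} → COUNT(*)=3
  10: ids {3, 5, 6, 8} → COUNT(*)=4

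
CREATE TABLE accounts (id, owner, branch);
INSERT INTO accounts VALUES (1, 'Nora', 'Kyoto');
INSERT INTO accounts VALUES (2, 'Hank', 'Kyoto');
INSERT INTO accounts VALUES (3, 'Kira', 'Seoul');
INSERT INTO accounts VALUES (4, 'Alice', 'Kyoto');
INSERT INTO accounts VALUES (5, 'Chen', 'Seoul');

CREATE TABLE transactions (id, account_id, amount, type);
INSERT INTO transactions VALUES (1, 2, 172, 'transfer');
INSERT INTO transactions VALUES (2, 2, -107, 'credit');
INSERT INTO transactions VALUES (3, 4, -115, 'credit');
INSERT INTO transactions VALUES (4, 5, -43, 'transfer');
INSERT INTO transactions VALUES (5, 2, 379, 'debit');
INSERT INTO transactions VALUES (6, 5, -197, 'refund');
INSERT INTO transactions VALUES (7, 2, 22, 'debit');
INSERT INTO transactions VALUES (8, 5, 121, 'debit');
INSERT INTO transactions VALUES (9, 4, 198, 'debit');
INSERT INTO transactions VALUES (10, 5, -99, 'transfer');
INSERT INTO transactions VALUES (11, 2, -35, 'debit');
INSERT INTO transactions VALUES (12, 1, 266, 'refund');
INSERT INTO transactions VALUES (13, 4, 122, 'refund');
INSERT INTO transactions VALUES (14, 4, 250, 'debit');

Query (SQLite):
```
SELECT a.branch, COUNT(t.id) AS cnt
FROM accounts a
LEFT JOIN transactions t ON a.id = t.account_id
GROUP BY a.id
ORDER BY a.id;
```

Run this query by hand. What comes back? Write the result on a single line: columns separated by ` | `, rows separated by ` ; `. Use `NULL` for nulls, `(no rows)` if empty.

Kyoto | 1 ; Kyoto | 5 ; Seoul | 0 ; Kyoto | 4 ; Seoul | 4

LEFT JOIN keeps every accounts row; unmatched ones get NULL for transactions columns.
Group by accounts.id and compute COUNT(t.id). COUNT(col) of an all-NULL group is 0.
  1: ids {12} → COUNT(t.id)=1
  2: ids {1, 2, 5, 7, 11} → COUNT(t.id)=5
  3: ids {—} → COUNT(t.id)=0
  4: ids {3, 9, 13, 14} → COUNT(t.id)=4
  5: ids {4, 6, 8, 10} → COUNT(t.id)=4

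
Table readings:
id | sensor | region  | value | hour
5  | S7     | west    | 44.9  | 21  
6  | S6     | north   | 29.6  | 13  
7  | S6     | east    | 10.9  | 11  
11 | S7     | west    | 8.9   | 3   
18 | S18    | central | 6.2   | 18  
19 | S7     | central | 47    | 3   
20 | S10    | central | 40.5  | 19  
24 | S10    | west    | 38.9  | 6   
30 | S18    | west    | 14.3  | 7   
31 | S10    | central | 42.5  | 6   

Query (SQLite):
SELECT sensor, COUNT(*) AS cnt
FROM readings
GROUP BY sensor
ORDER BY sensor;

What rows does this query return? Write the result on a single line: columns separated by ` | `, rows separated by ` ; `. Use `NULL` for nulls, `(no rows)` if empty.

S10 | 3 ; S18 | 2 ; S6 | 2 ; S7 | 3

Partition readings by sensor; compute COUNT(*) within each group.
  S10: ids {20, 24, 31} → COUNT(*)=3
  S18: ids {18, 30} → COUNT(*)=2
  S6: ids {6, 7} → COUNT(*)=2
  S7: ids {5, 11, 19} → COUNT(*)=3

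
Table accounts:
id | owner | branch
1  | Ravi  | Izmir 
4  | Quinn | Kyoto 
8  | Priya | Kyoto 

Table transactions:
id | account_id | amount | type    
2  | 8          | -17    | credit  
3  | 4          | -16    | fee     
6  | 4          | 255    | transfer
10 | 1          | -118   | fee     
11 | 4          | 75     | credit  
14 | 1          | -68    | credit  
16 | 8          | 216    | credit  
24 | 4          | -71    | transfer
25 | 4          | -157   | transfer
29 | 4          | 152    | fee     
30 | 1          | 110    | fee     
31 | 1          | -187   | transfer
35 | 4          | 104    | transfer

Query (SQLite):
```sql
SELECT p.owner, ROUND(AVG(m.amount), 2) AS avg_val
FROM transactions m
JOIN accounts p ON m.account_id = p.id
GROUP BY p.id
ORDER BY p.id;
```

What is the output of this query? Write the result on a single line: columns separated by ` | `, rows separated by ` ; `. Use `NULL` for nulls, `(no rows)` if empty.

Ravi | -65.75 ; Quinn | 48.86 ; Priya | 99.5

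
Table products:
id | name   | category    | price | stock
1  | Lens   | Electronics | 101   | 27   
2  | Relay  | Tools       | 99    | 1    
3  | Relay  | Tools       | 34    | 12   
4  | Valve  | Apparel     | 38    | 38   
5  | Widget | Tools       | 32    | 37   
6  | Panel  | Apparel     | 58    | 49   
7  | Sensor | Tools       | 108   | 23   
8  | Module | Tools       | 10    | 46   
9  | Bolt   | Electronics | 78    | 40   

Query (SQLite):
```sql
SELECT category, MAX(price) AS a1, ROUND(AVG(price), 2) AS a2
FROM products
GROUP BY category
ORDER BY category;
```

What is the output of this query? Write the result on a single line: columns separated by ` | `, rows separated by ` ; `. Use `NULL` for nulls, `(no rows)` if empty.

Apparel | 58 | 48 ; Electronics | 101 | 89.5 ; Tools | 108 | 56.6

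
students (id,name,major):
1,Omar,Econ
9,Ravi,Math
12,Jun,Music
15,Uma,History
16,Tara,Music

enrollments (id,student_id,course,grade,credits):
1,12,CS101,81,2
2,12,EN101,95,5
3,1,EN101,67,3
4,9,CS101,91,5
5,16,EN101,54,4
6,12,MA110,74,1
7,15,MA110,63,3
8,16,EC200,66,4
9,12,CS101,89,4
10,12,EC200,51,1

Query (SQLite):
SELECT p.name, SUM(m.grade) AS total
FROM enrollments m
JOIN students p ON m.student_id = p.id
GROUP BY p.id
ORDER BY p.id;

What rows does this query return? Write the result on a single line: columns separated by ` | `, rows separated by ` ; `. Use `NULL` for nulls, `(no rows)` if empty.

Omar | 67 ; Ravi | 91 ; Jun | 390 ; Uma | 63 ; Tara | 120

Join each enrollments row to its students via student_id.
Group joined rows by students.id; compute SUM(m.grade) per group.
  1: ids {3} → SUM(m.grade)=67
  9: ids {4} → SUM(m.grade)=91
  12: ids {1, 2, 6, 9, 10} → SUM(m.grade)=390
  15: ids {7} → SUM(m.grade)=63
  16: ids {5, 8} → SUM(m.grade)=120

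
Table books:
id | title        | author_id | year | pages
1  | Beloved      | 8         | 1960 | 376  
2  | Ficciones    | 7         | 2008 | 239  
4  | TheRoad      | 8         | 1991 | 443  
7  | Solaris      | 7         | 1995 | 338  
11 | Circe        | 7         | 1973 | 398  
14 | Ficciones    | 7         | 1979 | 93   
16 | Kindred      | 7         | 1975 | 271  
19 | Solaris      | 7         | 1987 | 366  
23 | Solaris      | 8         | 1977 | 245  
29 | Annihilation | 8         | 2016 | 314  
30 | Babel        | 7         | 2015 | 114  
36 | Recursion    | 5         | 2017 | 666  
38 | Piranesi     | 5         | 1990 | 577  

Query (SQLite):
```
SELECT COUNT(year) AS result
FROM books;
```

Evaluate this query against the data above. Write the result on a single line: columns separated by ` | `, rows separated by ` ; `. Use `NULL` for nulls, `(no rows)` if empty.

13

All year values: [1960, 2008, 1991, 1995, 1973, 1979, 1975, 1987, 1977, 2016, 2015, 2017, 1990].
COUNT(year) counts non-NULL values → 13.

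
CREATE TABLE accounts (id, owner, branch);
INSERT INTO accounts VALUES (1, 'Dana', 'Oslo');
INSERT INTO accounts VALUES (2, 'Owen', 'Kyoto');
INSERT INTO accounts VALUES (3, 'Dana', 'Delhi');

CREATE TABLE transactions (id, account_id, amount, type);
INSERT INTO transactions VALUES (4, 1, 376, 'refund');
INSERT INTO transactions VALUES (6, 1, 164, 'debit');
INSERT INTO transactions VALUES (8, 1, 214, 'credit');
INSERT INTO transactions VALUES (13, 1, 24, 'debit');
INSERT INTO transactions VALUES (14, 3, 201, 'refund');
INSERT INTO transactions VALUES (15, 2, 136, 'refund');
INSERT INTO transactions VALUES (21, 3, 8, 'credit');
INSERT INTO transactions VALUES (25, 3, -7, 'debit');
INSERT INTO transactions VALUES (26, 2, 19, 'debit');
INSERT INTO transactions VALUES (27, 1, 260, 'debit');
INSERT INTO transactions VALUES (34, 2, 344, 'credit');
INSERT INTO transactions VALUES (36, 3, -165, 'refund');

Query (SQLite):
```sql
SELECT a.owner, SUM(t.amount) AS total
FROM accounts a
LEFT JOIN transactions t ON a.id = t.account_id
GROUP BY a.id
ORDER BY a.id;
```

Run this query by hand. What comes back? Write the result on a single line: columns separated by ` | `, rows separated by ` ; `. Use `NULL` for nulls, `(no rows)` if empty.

Dana | 1038 ; Owen | 499 ; Dana | 37

LEFT JOIN keeps every accounts row; unmatched ones get NULL for transactions columns.
Group by accounts.id and compute SUM(t.amount). SUM over an all-NULL group is NULL.
  1: ids {4, 6, 8, 13, 27} → SUM(t.amount)=1038
  2: ids {15, 26, 34} → SUM(t.amount)=499
  3: ids {14, 21, 25, 36} → SUM(t.amount)=37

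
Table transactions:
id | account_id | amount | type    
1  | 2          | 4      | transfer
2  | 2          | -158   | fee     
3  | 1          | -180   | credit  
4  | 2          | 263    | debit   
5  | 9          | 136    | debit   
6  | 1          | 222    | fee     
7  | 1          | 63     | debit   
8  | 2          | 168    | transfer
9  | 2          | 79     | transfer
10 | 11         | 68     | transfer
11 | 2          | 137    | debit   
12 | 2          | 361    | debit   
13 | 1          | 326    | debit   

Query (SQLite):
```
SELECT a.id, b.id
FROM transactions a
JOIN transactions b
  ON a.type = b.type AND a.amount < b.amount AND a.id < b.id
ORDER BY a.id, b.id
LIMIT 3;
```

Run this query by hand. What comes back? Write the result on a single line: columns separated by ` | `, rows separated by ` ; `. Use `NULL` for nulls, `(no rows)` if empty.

1 | 8 ; 1 | 9 ; 1 | 10

Pairs (a,b) with same type, a.amount < b.amount, a.id < b.id.
type groups: credit:{3} debit:{4,5,7,11,12,13} fee:{2,6} transfer:{1,8,9,10}
Ordered by (a.id, b.id); first 3.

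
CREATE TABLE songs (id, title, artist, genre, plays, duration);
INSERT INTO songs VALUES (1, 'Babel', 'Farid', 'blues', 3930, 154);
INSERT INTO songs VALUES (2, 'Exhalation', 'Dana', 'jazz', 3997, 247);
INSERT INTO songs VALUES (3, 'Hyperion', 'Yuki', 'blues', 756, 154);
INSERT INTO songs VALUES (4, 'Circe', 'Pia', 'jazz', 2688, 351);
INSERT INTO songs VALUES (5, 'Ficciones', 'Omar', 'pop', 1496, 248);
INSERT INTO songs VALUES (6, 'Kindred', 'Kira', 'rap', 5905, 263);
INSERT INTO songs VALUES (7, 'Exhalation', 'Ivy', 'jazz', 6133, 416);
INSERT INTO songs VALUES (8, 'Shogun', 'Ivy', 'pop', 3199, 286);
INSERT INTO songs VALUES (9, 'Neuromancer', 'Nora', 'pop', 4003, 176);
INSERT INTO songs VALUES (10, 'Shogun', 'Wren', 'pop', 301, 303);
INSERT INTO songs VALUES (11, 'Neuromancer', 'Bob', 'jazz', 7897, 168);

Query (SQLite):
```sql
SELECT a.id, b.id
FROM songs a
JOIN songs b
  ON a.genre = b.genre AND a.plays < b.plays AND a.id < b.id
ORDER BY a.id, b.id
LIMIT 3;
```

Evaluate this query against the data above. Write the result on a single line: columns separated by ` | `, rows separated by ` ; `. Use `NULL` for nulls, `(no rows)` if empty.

2 | 7 ; 2 | 11 ; 4 | 7

Pairs (a,b) with same genre, a.plays < b.plays, a.id < b.id.
genre groups: blues:{1,3} jazz:{2,4,7,11} pop:{5,8,9,10} rap:{6}
Ordered by (a.id, b.id); first 3.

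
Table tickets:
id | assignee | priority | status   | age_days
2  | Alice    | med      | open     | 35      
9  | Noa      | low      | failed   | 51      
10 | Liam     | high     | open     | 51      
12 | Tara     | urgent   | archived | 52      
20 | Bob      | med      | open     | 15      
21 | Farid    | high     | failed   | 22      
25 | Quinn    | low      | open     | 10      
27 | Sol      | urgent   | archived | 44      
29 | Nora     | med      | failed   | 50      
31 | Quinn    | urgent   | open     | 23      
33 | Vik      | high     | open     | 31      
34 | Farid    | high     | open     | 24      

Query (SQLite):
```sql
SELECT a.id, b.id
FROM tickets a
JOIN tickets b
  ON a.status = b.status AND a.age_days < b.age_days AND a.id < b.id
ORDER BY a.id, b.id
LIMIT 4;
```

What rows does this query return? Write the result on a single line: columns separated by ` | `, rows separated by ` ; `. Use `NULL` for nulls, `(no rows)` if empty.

2 | 10 ; 20 | 31 ; 20 | 33 ; 20 | 34

Pairs (a,b) with same status, a.age_days < b.age_days, a.id < b.id.
status groups: archived:{12,27} failed:{9,21,29} open:{2,10,20,25,31,33,34}
Ordered by (a.id, b.id); first 4.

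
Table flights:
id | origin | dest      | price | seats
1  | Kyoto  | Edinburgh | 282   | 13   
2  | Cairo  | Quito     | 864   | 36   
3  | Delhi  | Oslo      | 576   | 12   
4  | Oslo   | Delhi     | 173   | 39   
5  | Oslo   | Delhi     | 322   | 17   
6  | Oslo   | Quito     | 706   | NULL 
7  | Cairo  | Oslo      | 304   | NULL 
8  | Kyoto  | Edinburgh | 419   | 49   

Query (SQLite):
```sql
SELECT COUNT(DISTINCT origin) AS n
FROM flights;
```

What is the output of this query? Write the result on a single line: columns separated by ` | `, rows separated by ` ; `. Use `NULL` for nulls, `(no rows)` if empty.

4

Count distinct non-NULL origin values.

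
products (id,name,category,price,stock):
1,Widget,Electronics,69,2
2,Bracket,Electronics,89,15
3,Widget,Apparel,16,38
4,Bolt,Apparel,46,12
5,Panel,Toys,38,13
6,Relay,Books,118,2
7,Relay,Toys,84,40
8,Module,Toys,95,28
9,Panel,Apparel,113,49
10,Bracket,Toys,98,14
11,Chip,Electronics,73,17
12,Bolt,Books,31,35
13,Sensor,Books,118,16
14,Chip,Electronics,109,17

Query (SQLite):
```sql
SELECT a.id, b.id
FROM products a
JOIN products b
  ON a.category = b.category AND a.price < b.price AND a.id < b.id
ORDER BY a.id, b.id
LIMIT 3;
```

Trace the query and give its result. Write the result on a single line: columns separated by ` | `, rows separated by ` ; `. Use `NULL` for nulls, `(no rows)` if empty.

1 | 2 ; 1 | 11 ; 1 | 14

Pairs (a,b) with same category, a.price < b.price, a.id < b.id.
category groups: Apparel:{3,4,9} Books:{6,12,13} Electronics:{1,2,11,14} Toys:{5,7,8,10}
Ordered by (a.id, b.id); first 3.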